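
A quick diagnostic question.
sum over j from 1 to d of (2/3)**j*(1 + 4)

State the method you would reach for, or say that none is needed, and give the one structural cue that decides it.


Verdict: the geometric series formula — each term is 2/3 times the previous one, so the geometric-series formula applies directly.


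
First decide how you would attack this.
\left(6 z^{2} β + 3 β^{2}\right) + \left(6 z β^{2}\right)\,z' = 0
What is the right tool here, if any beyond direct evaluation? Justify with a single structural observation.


Best approach: the exact-equation method — 6 z^{2} β + 3 β^{2} and 6 z β^{2} pass the exactness check on the nose, so no integrating factor in β or z is needed at all.


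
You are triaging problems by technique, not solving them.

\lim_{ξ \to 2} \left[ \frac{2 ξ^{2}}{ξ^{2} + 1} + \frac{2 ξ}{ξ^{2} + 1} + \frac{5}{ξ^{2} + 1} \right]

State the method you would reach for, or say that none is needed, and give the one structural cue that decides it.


Best approach: no special technique — the expression is continuous at 2 — substitute and evaluate; no indeterminate form appears.


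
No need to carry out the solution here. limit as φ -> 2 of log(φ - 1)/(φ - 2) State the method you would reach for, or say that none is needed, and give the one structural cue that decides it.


Verdict: l'Hôpital's rule (0/0) — both numerator and denominator vanish at 2: the genuine 0/0 indeterminate that l'Hôpital exists for. A local series expansion at the point resolves it as well; the rule is the packaged version of that step.


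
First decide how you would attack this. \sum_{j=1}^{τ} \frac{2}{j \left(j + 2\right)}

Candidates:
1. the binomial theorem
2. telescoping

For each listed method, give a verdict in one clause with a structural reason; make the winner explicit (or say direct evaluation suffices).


Diagnosis: telescoping — after splitting \frac{2}{j \left(j + 2\right)} into partial fractions, the pieces are shifted copies of one function and cancel telescopically.
- the binomial theorem: the terms do not reassemble into a binomial power.
- telescoping: applicable, and directly so.


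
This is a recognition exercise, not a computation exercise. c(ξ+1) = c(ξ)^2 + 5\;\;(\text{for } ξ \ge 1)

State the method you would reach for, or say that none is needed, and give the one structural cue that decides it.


Technique: no special technique — the recurrence is nonlinear in the sequence terms; no linear-recurrence method fits it as written — one iterates or studies it directly.


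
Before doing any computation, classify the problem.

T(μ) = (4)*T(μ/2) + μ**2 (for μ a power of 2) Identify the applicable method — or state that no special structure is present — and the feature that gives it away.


Verdict: the master substitution — index division is the fingerprint: μ/2 in the recursive call means substitute μ = 2^m.


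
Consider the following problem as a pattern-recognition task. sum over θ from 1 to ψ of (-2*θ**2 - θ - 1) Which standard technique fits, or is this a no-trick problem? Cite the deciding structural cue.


Verdict: no special technique — every summand is a constant multiple of a power of θ — apply the standard power-sum identities one degree at a time.


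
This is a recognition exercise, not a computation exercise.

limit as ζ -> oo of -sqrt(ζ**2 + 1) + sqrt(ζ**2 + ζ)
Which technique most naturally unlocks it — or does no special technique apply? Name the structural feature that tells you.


Diagnosis: conjugate multiplication — two divergent pieces with a minus sign between them and a radical in the mix: rationalize sqrt(ζ**2 + ζ) - sqrt(ζ**2 + 1) before any limit law applies.


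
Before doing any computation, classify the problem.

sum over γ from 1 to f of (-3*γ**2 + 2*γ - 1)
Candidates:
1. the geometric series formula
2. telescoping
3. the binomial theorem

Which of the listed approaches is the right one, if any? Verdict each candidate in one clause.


Method: no special technique — no ratio, no shift structure, no binomial pattern: sum the constant-multiple powers of γ with known formulas.
- the geometric series formula: the term-to-term ratio drifts with the index — the one thing the geometric formula cannot absorb.
- telescoping — computed from the summand as displayed, the partial sums build up without the pairwise collapse telescoping exploits.
- the binomial theorem — no binomial coefficients pair with matched powers.


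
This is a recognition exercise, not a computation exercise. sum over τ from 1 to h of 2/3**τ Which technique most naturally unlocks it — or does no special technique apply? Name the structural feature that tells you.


Technique: the geometric series formula — consecutive terms stand in a fixed index-free ratio — the geometric sum formula closes it.


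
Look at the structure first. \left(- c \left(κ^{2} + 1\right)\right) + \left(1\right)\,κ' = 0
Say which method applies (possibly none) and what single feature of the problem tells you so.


Technique: separation of variables — all dependence on the two variables factors apart, the defining separable shape.


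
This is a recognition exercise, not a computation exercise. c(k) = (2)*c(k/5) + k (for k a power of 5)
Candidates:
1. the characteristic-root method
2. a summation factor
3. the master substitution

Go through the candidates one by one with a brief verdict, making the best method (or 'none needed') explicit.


Technique: the master substitution — the index is divided (k/5), not shifted — substitute k = 5^m to straighten it into a shift recurrence.
- the characteristic-root method — the recursion divides its index rather than shifting it — outside the constant-shift family the root method covers.
- a summation factor: the recursion divides its index rather than shifting it — there is no previous-term chain for a summation factor to telescope.
- the master substitution: yes, a natural case for it.


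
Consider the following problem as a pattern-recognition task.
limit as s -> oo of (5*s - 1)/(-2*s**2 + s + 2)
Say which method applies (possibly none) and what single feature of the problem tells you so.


Best approach: dominant-term comparison — divide through by the highest power of s; every lower-order term dies and the dominant terms decide the limit. Differentiating the expression as a single quotient would eventually settle it as well; matching dominant growth settles it immediately.


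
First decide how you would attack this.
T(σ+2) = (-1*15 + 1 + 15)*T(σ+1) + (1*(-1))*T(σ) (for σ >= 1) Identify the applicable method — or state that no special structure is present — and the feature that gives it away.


Method: the characteristic-root method — every coefficient is a fixed number and the forcing is zero — substitute r^σ and read off the root equation.


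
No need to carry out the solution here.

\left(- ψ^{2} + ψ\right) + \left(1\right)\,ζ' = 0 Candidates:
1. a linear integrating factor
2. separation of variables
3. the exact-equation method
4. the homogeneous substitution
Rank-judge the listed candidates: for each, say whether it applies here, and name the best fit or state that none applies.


Method: no special technique — the slope is a pure function of ψ; integrate both sides and be done.
- a linear integrating factor — the linear template holds only trivially here (the unknown is absent, so the coefficient is zero) — the method is not the natural label.
- separation of variables — any separation here is vacuous (nothing depends on the unknown); direct integration is the honest label.
- the exact-equation method — no dependence on the unknown anywhere: exactness is a label without content here.
- the homogeneous substitution: the slope does not depend on the ratio of the variables alone.


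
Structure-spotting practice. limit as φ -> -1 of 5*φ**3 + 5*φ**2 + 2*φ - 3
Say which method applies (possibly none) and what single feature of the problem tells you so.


Technique: no special technique — no vanishing denominator and no indeterminate clash at the point — evaluation is immediate.


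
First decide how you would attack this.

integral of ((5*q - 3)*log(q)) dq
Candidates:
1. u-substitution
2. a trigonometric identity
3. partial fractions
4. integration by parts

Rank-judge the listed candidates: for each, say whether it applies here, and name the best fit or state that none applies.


Best approach: integration by parts — the logarithm log(q) has no power-rule antiderivative to read off directly, but its derivative is algebraic — so differentiate log(q) and integrate the polynomial factor 5*q - 3.
- u-substitution: no subexpression of the integrand pairs with its own derivative as a factor — individual terms may offer their own substitutions, but any change of variable covering the whole integral would have to be constructed from outside the expression.
- a trigonometric identity — there is no trigonometric structure at all — the integrand carries no sine or cosine to rewrite.
- partial fractions — there is no rational-function structure to decompose.
- integration by parts: yes — fits the structure here.


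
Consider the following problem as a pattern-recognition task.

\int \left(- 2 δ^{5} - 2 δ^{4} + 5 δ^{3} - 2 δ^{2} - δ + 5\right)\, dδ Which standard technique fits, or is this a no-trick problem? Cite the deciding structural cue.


Best approach: no special technique — the integrand is a sum of constant multiples of powers of δ — integrate term by term.


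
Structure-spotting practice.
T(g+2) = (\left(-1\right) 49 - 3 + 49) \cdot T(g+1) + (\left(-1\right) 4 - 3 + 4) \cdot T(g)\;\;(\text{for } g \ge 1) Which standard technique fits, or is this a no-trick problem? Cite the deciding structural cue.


Technique: the characteristic-root method — every coefficient is a fixed number and the forcing is zero — substitute r^g and read off the root equation.


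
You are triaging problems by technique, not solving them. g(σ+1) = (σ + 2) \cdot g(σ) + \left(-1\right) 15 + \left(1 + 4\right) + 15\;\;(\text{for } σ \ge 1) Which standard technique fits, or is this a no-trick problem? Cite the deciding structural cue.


Technique: a summation factor — it is first-order linear but the coefficient σ + 2 depends on the index, so multiply through by a summation factor to telescope it.


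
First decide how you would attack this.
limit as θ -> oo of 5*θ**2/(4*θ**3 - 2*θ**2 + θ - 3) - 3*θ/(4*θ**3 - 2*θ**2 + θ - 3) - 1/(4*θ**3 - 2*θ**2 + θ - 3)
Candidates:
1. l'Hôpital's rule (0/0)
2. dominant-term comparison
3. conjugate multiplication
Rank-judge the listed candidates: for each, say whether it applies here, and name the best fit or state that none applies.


Verdict: dominant-term comparison — as θ grows, only the highest-degree terms matter — compare leading terms and read the limit off.
- l'Hôpital's rule (0/0) — no 0/0 form appears: written as one quotient, top and bottom both grow without bound, and the ratio is decided by their leading terms.
- dominant-term comparison — yes, a natural case for it.
- conjugate multiplication: there are no radicals in tension whose conjugate would simplify matters.


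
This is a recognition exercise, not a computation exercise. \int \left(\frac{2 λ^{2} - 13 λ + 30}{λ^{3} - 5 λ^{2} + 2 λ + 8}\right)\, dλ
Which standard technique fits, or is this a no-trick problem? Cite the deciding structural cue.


Diagnosis: partial fractions — the bottom factors while the top stays lower-degree — split into simple fractions and integrate piece by piece.


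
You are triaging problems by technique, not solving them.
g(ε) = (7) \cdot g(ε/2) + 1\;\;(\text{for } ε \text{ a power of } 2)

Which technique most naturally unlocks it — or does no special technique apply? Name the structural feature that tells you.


Diagnosis: the master substitution — the argument shrinks by the factor 2, so measure the index on a logarithmic scale and the recursion becomes a shift.


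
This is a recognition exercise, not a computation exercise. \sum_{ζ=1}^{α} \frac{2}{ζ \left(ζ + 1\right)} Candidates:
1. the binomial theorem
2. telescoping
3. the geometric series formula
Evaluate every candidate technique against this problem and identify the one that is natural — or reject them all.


Technique: telescoping — \frac{2}{ζ \left(ζ + 1\right)} is a collapsed telescope: expand it into simple fractions to see the cancellation.
- the binomial theorem: no binomial coefficients pair up with complementary powers here.
- telescoping — yes, a natural case for it.
- the geometric series formula: the ratio of consecutive terms depends on the index.


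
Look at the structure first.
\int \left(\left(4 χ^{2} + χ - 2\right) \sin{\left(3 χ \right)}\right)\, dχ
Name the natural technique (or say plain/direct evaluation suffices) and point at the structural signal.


Method: integration by parts — a polynomial 4 χ^{2} + χ - 2 against the kernel \sin{\left(3 χ \right)} is the signature bounded-ladder case for integration by parts.


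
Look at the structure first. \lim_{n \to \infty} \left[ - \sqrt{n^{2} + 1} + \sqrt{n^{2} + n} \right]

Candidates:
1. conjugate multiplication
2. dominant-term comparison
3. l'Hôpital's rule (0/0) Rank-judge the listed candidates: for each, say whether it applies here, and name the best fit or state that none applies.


Method: conjugate multiplication — neither \sqrt{n^{2} + n} nor \sqrt{n^{2} + 1} converges alone, so rewrite their difference as a conjugate-rationalized quotient first.
- conjugate multiplication — yes, a natural case for it.
- dominant-term comparison — no dominant power emerges to decide the limit by degree comparison.
- l'Hôpital's rule (0/0) — substitution produces ∞ − ∞ rather than a vanishing quotient; the rule needs a 0/0 ratio to act on.


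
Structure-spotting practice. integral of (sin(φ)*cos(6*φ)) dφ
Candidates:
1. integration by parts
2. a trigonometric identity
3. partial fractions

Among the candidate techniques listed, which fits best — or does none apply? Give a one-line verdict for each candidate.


Method: a trigonometric identity — cross-frequency products like sin(φ)*cos(6*φ) are the textbook product-to-sum case — the identity converts them to directly integrable sinusoids.
- integration by parts — not the fit here: there is no polynomial factor to ladder down — parts can still close the trigonometric product by recursion, though the identity rewrite is the direct route.
- a trigonometric identity — applicable, and directly so.
- partial fractions — the expression is not a ratio of polynomials that decomposes further.


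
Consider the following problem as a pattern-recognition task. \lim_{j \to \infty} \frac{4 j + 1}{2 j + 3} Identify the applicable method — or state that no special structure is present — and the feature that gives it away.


Best approach: dominant-term comparison — as j grows, only the highest-degree terms matter — compare leading terms and read the limit off. Differentiating the expression as a single quotient would eventually settle it as well; matching dominant growth settles it immediately.


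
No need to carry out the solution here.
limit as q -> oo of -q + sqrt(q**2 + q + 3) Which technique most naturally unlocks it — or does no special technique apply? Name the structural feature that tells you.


Method: conjugate multiplication — sqrt(q**2 + q + 3) and q both blow up, but their difference is tame once the conjugate rationalizes it.


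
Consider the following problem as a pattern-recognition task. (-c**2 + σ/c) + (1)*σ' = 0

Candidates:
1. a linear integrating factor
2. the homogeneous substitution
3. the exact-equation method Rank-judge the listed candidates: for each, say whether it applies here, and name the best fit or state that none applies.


Diagnosis: a linear integrating factor — linear in the unknown with genuine forcing: multiply through by the exponential of the integrated coefficient and the left side closes into one derivative.
- a linear integrating factor — yes, a natural case for it.
- the homogeneous substitution: the ratio of the variables does not determine the slope.
- the exact-equation method: exactness fails on the nose — the mixed partials do not match.


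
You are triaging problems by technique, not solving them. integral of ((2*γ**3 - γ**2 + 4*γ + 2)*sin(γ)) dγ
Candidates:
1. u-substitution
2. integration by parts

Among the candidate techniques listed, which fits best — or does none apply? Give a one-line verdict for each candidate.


Technique: integration by parts — 2*γ**3 - γ**2 + 4*γ + 2 dies after finitely many derivatives while sin(γ) cycles under integration — the tabular/parts setup.
- u-substitution: no subexpression of the integrand serves as a whole-integral substitution inner — individual terms may offer their own, but none carries its derivative as a factor of the full integrand; a working change of variable would have to be constructed from outside the expression.
- integration by parts — a fit — the right tool for this form.


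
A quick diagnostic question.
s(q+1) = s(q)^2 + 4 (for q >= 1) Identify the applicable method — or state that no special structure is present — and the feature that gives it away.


Best approach: no special technique — each new value is a nonlinear function of earlier ones — scaling arguments and superposition both fail.


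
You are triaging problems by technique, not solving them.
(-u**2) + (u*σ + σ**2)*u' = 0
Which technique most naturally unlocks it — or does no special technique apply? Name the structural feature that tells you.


Method: the homogeneous substitution — the slope's numerator and denominator have matching total degree, so it depends only on u/σ and the ratio substitution collapses it. A Bernoulli substitution after rearrangement (possibly exchanging dependent and independent variable) is a fair alternative; the homogeneous route works on the equation as it stands.


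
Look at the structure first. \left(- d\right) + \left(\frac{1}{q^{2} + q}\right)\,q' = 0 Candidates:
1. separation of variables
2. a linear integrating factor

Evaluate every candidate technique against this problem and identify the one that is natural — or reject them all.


Technique: separation of variables — separating collects all q-dependence with the derivative and leaves all d-dependence opposite: variables separate. This doubles as a Bernoulli equation in the unknown as written; dividing and integrating works on it directly.
- separation of variables — yes — fits the structure here.
- a linear integrating factor: a nonlinear term in the unknown puts this outside the integrating-factor template.


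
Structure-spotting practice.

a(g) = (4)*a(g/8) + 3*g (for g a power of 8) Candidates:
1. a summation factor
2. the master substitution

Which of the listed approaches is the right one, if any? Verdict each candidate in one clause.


Diagnosis: the master substitution — the recursive call is at index g/8 rather than a shift, a divide-and-conquer shape — substituting g = 8^m linearizes it.
- a summation factor — the recursion divides its index rather than shifting it — there is no previous-term chain for a summation factor to telescope.
- the master substitution: applies; the problem has the shape this method handles.


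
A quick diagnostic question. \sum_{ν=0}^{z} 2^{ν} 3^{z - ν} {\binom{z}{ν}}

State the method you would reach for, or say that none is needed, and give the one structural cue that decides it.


Best approach: the binomial theorem — binomial coefficients against complementary powers of 2 and 3: recognize the binomial expansion and resum.


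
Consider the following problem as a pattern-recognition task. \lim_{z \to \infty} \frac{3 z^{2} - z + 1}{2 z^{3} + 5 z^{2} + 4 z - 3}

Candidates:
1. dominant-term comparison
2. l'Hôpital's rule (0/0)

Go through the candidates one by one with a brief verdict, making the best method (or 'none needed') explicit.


Technique: dominant-term comparison — divide by the highest power of z present: lower-order terms vanish and the dominant ratio remains.
- dominant-term comparison: applies; the problem has the shape this method handles.
- l'Hôpital's rule (0/0): as a single quotient the expression runs to ∞/∞ at the limit point — an at-infinity form of the rule would apply, though the leading-growth comparison is the direct reading.


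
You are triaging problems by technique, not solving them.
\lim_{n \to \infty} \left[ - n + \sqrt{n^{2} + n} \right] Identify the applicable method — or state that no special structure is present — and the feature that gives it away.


Diagnosis: conjugate multiplication — neither \sqrt{n^{2} + n} nor n converges alone, so rewrite their difference as a conjugate-rationalized quotient first.


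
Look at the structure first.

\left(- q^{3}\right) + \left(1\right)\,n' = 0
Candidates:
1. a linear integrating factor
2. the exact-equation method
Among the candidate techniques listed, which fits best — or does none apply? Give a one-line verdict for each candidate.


Verdict: no special technique — the slope is a function of q alone, so integrate both sides directly.
- a linear integrating factor — with the unknown absent the integrating factor is a formality; direct integration is the working structure.
- the exact-equation method — no dependence on the unknown anywhere: exactness is a label without content here.


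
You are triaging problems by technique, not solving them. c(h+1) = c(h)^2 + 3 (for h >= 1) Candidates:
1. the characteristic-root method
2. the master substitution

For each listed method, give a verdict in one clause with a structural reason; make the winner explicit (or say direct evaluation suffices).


Diagnosis: no special technique — once the recursion is nonlinear, characteristic roots, master substitutions, and summation factors are all off the table.
- the characteristic-root method: nonlinearity rules out exponential-mode superposition from the start.
- the master substitution — with no divided-index recursive call, reindexing by powers of a base buys nothing.


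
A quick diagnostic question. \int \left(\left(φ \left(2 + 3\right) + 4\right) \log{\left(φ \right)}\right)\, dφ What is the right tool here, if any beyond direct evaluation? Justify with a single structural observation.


Verdict: integration by parts — a polynomial next to \log{\left(φ \right)}: integrate the polynomial, differentiate the log, and the integral simplifies in one pass.


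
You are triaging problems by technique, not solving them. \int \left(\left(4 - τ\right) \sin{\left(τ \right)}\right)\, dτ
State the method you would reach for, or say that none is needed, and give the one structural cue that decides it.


Method: integration by parts — the integrand splits as 4 - τ times \sin{\left(τ \right)} — repeatedly differentiating the polynomial part kills it, which is the parts ladder.


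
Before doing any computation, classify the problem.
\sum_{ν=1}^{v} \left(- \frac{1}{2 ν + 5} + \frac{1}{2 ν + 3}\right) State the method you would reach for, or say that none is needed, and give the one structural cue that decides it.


Method: telescoping — the generic term is a one-step difference of \frac{1}{2 ν + 3}, so partial sums shortcut to endpoint evaluation.


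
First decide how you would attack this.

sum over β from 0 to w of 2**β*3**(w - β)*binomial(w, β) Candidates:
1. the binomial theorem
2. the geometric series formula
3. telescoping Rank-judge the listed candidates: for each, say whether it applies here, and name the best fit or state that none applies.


Diagnosis: the binomial theorem — the binomial coefficients weight matched powers of 2 and 3, which is exactly the expansion of a binomial power.
- the binomial theorem — applies; the problem has the shape this method handles.
- the geometric series formula: the term-to-term ratio changes with the index, so the geometric formula cannot close it.
- telescoping: the terms as presented offer no neighboring cancellation — a telescoping rewrite may exist, but the displayed structure does not hand one over.


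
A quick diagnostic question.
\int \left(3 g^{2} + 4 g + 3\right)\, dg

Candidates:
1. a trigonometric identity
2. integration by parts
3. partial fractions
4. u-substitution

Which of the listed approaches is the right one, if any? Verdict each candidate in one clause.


Method: no special technique — every term is a constant multiple of a power of g; term-wise power-rule integration needs no preliminary transformation.
- a trigonometric identity: with no trigonometric functions present, identity rewriting has no target.
- integration by parts: splitting off a factor buys nothing — the integrand integrates directly without parts.
- partial fractions — the expression is not a ratio of polynomials that decomposes further.
- u-substitution — any workable substitution here is cosmetic — the integrand is already in directly integrable form.


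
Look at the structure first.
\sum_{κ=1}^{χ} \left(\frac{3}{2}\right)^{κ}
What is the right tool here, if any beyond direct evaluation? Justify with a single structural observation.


Diagnosis: the geometric series formula — consecutive terms stand in a fixed index-free ratio — the geometric sum formula closes it.


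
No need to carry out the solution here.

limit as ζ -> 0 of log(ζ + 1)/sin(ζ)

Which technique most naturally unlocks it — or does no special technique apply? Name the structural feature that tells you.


Best approach: l'Hôpital's rule (0/0) — plug in 0: top and bottom both hit zero, so differentiate each and retry. A first-order expansion at the point is an equally standard path; the rule packages it.


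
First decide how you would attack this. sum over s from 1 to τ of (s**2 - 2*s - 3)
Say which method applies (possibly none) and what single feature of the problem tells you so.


Diagnosis: no special technique — nothing telescopes and nothing is geometric; polynomial terms in s sum term by term.


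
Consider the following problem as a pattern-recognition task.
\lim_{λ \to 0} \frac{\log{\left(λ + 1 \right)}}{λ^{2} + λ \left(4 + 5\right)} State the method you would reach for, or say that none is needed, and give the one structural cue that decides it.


Method: l'Hôpital's rule (0/0) — plug in 0: top and bottom both hit zero, so differentiate each and retry. One could equally expand both pieces locally and compare leading terms; the rule does that in one stroke.


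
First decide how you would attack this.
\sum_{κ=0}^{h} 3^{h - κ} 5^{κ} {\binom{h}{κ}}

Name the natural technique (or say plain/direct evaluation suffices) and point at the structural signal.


Diagnosis: the binomial theorem — the binomial coefficients weight matched powers of 5 and 3, which is exactly the expansion of a binomial power.


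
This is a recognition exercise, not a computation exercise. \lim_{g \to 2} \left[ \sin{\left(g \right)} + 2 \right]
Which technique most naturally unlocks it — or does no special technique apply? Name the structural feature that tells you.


Verdict: no special technique — the expression is continuous at 2 — substitute and evaluate; no indeterminate form appears.


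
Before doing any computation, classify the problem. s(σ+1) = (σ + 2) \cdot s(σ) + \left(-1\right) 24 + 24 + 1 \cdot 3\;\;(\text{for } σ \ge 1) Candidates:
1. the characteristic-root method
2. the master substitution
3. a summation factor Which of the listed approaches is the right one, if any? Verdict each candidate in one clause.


Technique: a summation factor — one step of memory with a weight σ + 2 that changes as the index grows — the summation-factor construction is built for this.
- the characteristic-root method: the coefficients change with the index, which the root method cannot absorb.
- the master substitution — with no divided-index recursive call, reindexing by powers of a base buys nothing.
- a summation factor — yes, a natural case for it.


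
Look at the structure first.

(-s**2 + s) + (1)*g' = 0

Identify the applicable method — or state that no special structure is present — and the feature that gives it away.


Verdict: no special technique — the slope is a function of s alone, so integrate both sides directly.


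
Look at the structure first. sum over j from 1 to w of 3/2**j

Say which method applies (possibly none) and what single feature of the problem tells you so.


Best approach: the geometric series formula — consecutive terms stand in a fixed index-free ratio — the geometric sum formula closes it.


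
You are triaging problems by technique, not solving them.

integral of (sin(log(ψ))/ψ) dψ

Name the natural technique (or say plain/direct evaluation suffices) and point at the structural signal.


Verdict: u-substitution — viewed as a product, the integrand is a composition evaluated at log(ψ) times (a constant multiple of) that inner expression's derivative, so u = log(ψ) makes it elementary.


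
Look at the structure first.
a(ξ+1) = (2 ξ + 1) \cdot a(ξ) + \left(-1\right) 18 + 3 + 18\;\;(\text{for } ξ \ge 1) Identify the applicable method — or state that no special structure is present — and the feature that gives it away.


Diagnosis: a summation factor — the coefficient 2 ξ + 1 drifts with the index, so no fixed root exists; normalizing by the cumulative product telescopes it.


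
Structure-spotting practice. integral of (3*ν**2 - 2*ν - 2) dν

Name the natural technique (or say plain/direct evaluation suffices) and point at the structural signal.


Best approach: no special technique — a term-by-term power-rule job in ν; no substitution or rearrangement earns its keep here.


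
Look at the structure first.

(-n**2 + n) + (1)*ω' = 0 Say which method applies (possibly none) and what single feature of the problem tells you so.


Verdict: no special technique — with ω absent the equation is not coupled at all: direct integration in n.


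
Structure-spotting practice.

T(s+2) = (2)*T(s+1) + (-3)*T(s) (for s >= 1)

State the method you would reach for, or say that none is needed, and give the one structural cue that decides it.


Method: the characteristic-root method — the recurrence treats every index alike (constant coefficients, no forcing) — precisely the regime where r^s trials close it.


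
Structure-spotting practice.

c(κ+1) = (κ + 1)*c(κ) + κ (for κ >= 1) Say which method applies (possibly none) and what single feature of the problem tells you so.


Method: a summation factor — because the multiplier κ + 1 is index-dependent, divide through by its running product and sum the resulting differences.


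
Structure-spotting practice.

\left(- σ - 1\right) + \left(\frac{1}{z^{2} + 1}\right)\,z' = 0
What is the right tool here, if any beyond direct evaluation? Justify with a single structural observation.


Method: separation of variables — all dependence on the two variables factors apart, the defining separable shape. An exactness check succeeds on this form as well — separation and the potential function arrive at the same answer, separation more directly.


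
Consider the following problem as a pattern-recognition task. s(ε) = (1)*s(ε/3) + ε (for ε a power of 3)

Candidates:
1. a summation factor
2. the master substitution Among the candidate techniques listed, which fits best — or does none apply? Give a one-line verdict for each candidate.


Method: the master substitution — index division is the fingerprint: ε/3 in the recursive call means substitute ε = 3^m.
- a summation factor: a divided-index call is outside the fixed-shift first-order family a summation factor normalizes.
- the master substitution: applies; the problem has the shape this method handles.


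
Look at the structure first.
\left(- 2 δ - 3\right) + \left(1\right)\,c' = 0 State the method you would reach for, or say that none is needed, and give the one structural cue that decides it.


Technique: no special technique — the slope is a pure function of δ; integrate both sides and be done.


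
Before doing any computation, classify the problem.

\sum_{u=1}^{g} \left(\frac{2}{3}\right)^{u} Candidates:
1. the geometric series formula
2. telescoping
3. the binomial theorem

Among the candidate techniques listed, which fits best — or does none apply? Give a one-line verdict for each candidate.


Best approach: the geometric series formula — term-over-term division gives \frac{2}{3} every time — index-free ratio, geometric sum formula applies.
- the geometric series formula — a fit — the right tool for this form.
- telescoping — the summand is not presented as a shifted difference — a telescoping rewrite may exist, but the displayed structure does not offer one.
- the binomial theorem — the summand does not match any term pattern of an expanded binomial power.


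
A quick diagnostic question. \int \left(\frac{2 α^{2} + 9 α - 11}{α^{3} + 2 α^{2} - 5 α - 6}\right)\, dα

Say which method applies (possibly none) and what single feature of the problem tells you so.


Method: partial fractions — the integrand is a proper rational function and its denominator α^{3} + 2 α^{2} - 5 α - 6 factors into distinct pieces, so it splits into simple fractions.


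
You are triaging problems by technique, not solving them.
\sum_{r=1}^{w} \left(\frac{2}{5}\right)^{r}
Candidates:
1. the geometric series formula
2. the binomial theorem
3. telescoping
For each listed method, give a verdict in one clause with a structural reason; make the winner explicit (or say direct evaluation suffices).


Technique: the geometric series formula — consecutive terms stand in a fixed index-free ratio — the geometric sum formula closes it.
- the geometric series formula: applicable, and directly so.
- the binomial theorem: no binomial coefficients pair with matched powers.
- telescoping — writing out consecutive terms as given produces no pairwise cancellation.


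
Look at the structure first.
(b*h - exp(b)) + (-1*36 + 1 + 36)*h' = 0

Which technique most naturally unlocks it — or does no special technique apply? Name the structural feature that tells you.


Diagnosis: a linear integrating factor — h appears only to the first power with coefficient b — the classic integrating-factor setup.


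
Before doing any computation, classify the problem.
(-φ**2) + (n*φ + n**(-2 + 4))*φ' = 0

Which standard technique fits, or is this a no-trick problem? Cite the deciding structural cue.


Method: the homogeneous substitution — the slope is degree-zero homogeneous: the ratio substitution v = φ/n collapses it. Rewriting — with the variables' roles exchanged where the shape demands it — would expose a Bernoulli structure too; the homogeneous substitution simply reads the degrees directly.


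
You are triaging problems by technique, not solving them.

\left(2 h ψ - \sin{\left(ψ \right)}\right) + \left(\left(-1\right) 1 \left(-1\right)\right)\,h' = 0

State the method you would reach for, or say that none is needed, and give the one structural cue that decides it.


Verdict: a linear integrating factor — the unknown enters only to the first power against a nonzero forcing term — the integrating-factor template applies directly.


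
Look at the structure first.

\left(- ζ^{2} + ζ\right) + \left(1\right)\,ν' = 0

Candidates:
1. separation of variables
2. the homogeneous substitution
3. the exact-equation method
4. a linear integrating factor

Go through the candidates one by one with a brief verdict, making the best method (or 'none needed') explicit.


Technique: no special technique — solved for the derivative, no ν appears — this is antidifferentiation in ζ wearing ODE clothing.
- separation of variables — any separation here is vacuous (nothing depends on the unknown); direct integration is the honest label.
- the homogeneous substitution — solved for the derivative, the right side changes under joint scaling of the two variables.
- the exact-equation method: no dependence on the unknown anywhere: exactness is a label without content here.
- a linear integrating factor — with the unknown absent the integrating factor is a formality; direct integration is the working structure.


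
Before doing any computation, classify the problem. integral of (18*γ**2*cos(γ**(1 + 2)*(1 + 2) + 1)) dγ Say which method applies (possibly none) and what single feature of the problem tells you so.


Method: u-substitution — set u = (γ**(1 + 2)*(1 + 2) + 1): a constant multiple of its derivative, namely 18*γ**2, is present as a factor once the integrand is collected, so the du is sitting there waiting.


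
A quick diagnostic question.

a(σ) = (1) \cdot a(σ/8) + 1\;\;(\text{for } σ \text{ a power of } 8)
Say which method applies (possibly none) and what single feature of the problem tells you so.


Verdict: the master substitution — the argument shrinks by the factor 8, so measure the index on a logarithmic scale and the recursion becomes a shift.


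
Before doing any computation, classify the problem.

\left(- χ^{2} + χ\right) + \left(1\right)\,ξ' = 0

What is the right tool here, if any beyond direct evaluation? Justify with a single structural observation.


Diagnosis: no special technique — solved for the derivative, ξ never appears on the right — this is a direct integration in χ, not a differential-equations problem at heart.


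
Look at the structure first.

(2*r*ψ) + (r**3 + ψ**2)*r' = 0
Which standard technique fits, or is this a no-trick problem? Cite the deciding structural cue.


Method: the exact-equation method — the compatibility test passes: the r-derivative of 2*r*ψ matches the ψ-derivative of r**3 + ψ**2, so integrate a potential.


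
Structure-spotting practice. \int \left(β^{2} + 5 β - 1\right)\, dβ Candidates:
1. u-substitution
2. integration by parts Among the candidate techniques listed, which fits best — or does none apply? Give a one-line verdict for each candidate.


Diagnosis: no special technique — a term-by-term power-rule job in β; no substitution or rearrangement earns its keep here.
- u-substitution — no substitution does more than relabel what direct integration already handles.
- integration by parts: parts would only shuffle a directly integrable integrand.


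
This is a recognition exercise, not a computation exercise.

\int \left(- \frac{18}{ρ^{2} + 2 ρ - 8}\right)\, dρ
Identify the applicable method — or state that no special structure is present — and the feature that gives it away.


Best approach: partial fractions — each factor of ρ^{2} + 2 ρ - 8 owns one elementary piece of the integrand — separate them and integrate piecewise.


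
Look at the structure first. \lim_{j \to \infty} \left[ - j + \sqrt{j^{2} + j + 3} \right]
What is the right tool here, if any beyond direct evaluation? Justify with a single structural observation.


Diagnosis: conjugate multiplication — an infinity-minus-infinity difference with a surviving radical — multiply by the conjugate to cancel the divergence.


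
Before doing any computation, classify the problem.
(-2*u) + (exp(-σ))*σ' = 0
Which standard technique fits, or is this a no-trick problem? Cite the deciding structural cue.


Best approach: separation of variables — all dependence on the two variables factors apart, the defining separable shape. An exactness check succeeds on this form as well — separation and the potential function arrive at the same answer, separation more directly.
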